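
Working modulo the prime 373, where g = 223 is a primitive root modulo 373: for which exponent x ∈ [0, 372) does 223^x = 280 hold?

274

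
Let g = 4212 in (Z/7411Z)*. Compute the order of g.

The order of 4212 must divide p − 1 = 7410 = 2 · 3 · 5 · 13 · 19.
Divisors: 1, 2, 3, 5, 6, 10, 13, 15, 19, 26, 30, 38, 39, 57, 65, 78, 95, 114, 130, 190, 195, 247, 285, 390, 494, 570, 741, 1235, 1482, 2470, 3705, 7410.
Check each in increasing order: 4212^1 ≡ 4212;  4212^2 ≡ 6421;  4212^3 ≡ 2513;  4212^5 ≡ 2226;  4212^6 ≡ 997;  4212^10 ≡ 4528;  4212^13 ≡ 2979;  4212^15 ≡ 368;  4212^19 ≡ 5663;  4212^26 ≡ 3474;  4212^30 ≡ 2026;  4212^38 ≡ 2172;  4212^39 ≡ 3290;  4212^57 ≡ 5187;  4212^65 ≡ 1698;  4212^78 ≡ 4040;  4212^95 ≡ 1444;  4212^114 ≡ 3039;  4212^130 ≡ 325;  4212^190 ≡ 2645;  4212^195 ≡ 3436;  4212^247 ≡ 1854;  4212^285 ≡ 2715;  4212^390 ≡ 373;  4212^494 ≡ 6023;  4212^570 ≡ 4691;  4212^741 ≡ 5676;  4212^1235 ≡ 7016;  4212^1482 ≡ 1359;  4212^2470 ≡ 394;  4212^3705 ≡ 1.
Smallest exponent giving 1 is 3705.

3705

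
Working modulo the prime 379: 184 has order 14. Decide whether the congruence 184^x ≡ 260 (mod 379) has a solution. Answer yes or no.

260 ∈ ⟨184⟩ iff 260^14 ≡ 1 (mod 379), since |⟨184⟩| = 14.
260^14 mod 379 = 1.
Since 1 = 1, 260 lies in the subgroup.

yes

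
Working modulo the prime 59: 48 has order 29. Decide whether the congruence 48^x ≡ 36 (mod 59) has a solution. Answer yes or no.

36 ∈ ⟨48⟩ iff 36^29 ≡ 1 (mod 59), since |⟨48⟩| = 29.
36^29 mod 59 = 1.
Since 1 = 1, 36 lies in the subgroup.

yes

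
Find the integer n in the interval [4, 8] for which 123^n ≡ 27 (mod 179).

Compute 123^4 mod 179 = 57, then multiply by 123 repeatedly:
  123^4=57  123^5=30  123^6=110  123^7=105  123^8=27
Found 27 at exponent 8.

8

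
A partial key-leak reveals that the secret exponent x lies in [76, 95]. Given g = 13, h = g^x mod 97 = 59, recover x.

91

Compute 13^76 mod 97 = 24, then multiply by 13 repeatedly:
  13^76=24  13^77=21  13^78=79  13^79=57  13^80=62
  13^81=30  13^82=2  13^83=26  13^84=47  13^85=29
  13^86=86  13^87=51  13^88=81  13^89=83  13^90=12
  13^91=59
Found 59 at exponent 91.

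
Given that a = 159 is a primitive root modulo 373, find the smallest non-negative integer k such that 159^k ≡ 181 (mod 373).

74

Baby-step giant-step with m = ceil(sqrt(372)) = 20.
Baby table (159^j mod 373 for j=0..19):
  0:1  1:159  2:290  3:231  4:175  5:223  6:22  7:141
  8:39  9:233  10:120  11:57  12:111  13:118  14:112  15:277
  16:29  17:135  18:204  19:358
Giant step factor: 159^(-20) ≡ 170 (mod 373).
Scan 181·170^i mod 373 for i = 0, 1, …:
  i=0: 181   i=1: 184   i=2: 321   i=3: 112
Match at i=3, j=14: k = 3·20 + 14 = 74.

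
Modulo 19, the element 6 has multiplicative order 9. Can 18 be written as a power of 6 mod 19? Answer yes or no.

⟨6⟩ has order 9; its elements mod 19 are {1, 4, 5, 6, 7, 9, 11, 16, 17}.
18 is not in this set.

no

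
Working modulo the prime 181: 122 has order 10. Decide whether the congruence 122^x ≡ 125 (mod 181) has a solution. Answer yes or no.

⟨122⟩ has order 10; its elements mod 181 are {1, 42, 46, 56, 59, 122, 125, 135, 139, 180}.
125 is in this set.

yes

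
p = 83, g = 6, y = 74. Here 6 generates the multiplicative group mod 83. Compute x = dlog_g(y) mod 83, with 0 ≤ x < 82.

Baby-step giant-step with m = ceil(sqrt(82)) = 10.
Baby table (6^j mod 83 for j=0..9):
  0:1  1:6  2:36  3:50  4:51  5:57  6:10  7:60
  8:28  9:2
Giant step factor: 6^(-10) ≡ 7 (mod 83).
Scan 74·7^i mod 83 for i = 0, 1, …:
  i=0: 74   i=1: 20   i=2: 57
Match at i=2, j=5: x = 2·10 + 5 = 25.

25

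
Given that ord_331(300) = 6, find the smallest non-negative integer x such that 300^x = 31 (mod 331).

4

Successive powers of 300 modulo 331:
  300^0=1  300^1=300  300^2=299  300^3=330  300^4=31
So 300^4 ≡ 31 (mod 331), giving x = 4.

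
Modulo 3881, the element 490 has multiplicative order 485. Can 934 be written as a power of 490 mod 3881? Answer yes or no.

no

934 ∈ ⟨490⟩ iff 934^485 ≡ 1 (mod 3881), since |⟨490⟩| = 485.
934^485 mod 3881 = 3880.
Since 3880 ≠ 1, 934 does not lie in the subgroup.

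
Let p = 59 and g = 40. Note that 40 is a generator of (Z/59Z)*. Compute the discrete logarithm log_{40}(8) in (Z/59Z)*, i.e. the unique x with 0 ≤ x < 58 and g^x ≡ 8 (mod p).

Baby-step giant-step with m = ceil(sqrt(58)) = 8.
Baby table (40^j mod 59 for j=0..7):
  0:1  1:40  2:7  3:44  4:49  5:13  6:48  7:32
Giant step factor: 40^(-8) ≡ 36 (mod 59).
Scan 8·36^i mod 59 for i = 0, 1, …:
  i=0: 8   i=1: 52   i=2: 43   i=3: 14
  i=4: 32
Match at i=4, j=7: x = 4·8 + 7 = 39.

39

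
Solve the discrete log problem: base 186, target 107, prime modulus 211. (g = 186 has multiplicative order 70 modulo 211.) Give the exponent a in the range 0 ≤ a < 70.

28

Successive powers of 186 modulo 211:
  186^0=1  186^1=186  186^2=203  186^3=200  186^4=64  186^5=88
  186^6=121  186^7=140  186^8=87  186^9=146  186^10=148  186^11=98
  186^12=82  186^13=60  186^14=188  186^15=153  186^16=184  186^17=42
  186^18=5  186^19=86  186^20=171  186^21=156  186^22=109  186^23=18
  186^24=183  186^25=67  186^26=13  186^27=97  186^28=107
So 186^28 ≡ 107 (mod 211), giving a = 28.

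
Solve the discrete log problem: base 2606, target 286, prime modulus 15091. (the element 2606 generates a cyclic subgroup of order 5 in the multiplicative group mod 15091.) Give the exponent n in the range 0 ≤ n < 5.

2

Successive powers of 2606 modulo 15091:
  2606^0=1  2606^1=2606  2606^2=286
So 2606^2 ≡ 286 (mod 15091), giving n = 2.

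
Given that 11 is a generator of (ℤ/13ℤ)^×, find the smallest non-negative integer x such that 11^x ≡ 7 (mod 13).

Successive powers of 11 modulo 13:
  11^0=1  11^1=11  11^2=4  11^3=5  11^4=3  11^5=7
So 11^5 ≡ 7 (mod 13), giving x = 5.

5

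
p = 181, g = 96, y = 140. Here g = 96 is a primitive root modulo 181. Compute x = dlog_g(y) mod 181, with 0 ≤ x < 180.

Baby-step giant-step with m = ceil(sqrt(180)) = 14.
Baby table (96^j mod 181 for j=0..13):
  0:1  1:96  2:166  3:8  4:44  5:61  6:64  7:171
  8:126  9:150  10:101  11:103  12:114  13:84
Giant step factor: 96^(-14) ≡ 143 (mod 181).
Scan 140·143^i mod 181 for i = 0, 1, …:
  i=0: 140   i=1: 110   i=2: 164   i=3: 103
Match at i=3, j=11: x = 3·14 + 11 = 53.

53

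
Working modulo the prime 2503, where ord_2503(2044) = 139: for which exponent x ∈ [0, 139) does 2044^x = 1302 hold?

42

Baby-step giant-step with m = ceil(sqrt(139)) = 12.
Baby table (2044^j mod 2503 for j=0..11):
  0:1  1:2044  2:429  3:826  4:1322  5:1431  6:1460  7:664
  8:590  9:2017  10:307  11:1758
Giant step factor: 2044^(-12) ≡ 144 (mod 2503).
Scan 1302·144^i mod 2503 for i = 0, 1, …:
  i=0: 1302   i=1: 2266   i=2: 914   i=3: 1460
Match at i=3, j=6: x = 3·12 + 6 = 42.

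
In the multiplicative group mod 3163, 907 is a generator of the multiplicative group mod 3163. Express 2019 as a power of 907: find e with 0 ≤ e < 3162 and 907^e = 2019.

Baby-step giant-step with m = ceil(sqrt(3162)) = 57.
Baby table (907^j mod 3163 for j=0..56):
  0:1  1:907  2:269  3:432  4:2775  5:2340  6:7  7:23
  8:1883  9:3024  10:447  11:565  12:49  13:161  14:529  15:2190
  16:3129  17:792  18:343  19:1127  20:540  21:2678  22:2925  23:2381
  24:2401  25:1563  26:617  27:2931  28:1497  29:852  30:992  31:1452
  32:1156  33:1539  34:990  35:2801  36:618  37:675  38:1766  39:1284
  40:604  41:629  42:1163  43:1562  44:2873  45:2662  46:1065  47:1240
  48:1815  49:1445  50:1133  51:2819  52:1129  53:2354  54:53  55:626
  56:1605
Giant step factor: 907^(-57) ≡ 2610 (mod 3163).
Scan 2019·2610^i mod 3163 for i = 0, 1, …:
  i=0: 2019   i=1: 32   i=2: 1282   i=3: 2729
  i=4: 2777   i=5: 1537   i=6: 886   i=7: 307
  i=8: 1031   i=9: 2360     …   i=41: 2492
  i=42: 992
Match at i=42, j=30: e = 42·57 + 30 = 2424.

2424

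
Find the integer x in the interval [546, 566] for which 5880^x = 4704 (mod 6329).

549

Compute 5880^546 mod 6329 = 5791, then multiply by 5880 repeatedly:
  5880^546=5791  5880^547=1060  5880^548=5064  5880^549=4704
Found 4704 at exponent 549.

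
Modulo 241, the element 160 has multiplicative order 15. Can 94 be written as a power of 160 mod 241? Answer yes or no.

yes

⟨160⟩ has order 15; its elements mod 241 are {1, 15, 24, 54, 87, 91, 94, 98, 100, 119, 160, 183, 205, 225, 231}.
94 is in this set.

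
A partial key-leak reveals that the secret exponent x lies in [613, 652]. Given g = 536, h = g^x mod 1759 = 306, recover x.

632

Compute 536^613 mod 1759 = 1079, then multiply by 536 repeatedly:
  536^613=1079  536^614=1392  536^615=296  536^616=346  536^617=761
  536^618=1567  536^619=869  536^620=1408  536^621=77  536^622=815
  536^623=608  536^624=473  536^625=232  536^626=1222  536^627=644
  536^628=420  536^629=1727  536^630=438  536^631=821  536^632=306
Found 306 at exponent 632.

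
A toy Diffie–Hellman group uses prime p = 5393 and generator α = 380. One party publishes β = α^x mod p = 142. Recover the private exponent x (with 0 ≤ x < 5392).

497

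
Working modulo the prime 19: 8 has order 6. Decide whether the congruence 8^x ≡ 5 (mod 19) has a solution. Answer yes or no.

no

⟨8⟩ has order 6; its elements mod 19 are {1, 7, 8, 11, 12, 18}.
5 is not in this set.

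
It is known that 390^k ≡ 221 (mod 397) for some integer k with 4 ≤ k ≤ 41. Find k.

10

Compute 390^4 mod 397 = 19, then multiply by 390 repeatedly:
  390^4=19  390^5=264  390^6=137  390^7=232  390^8=361
  390^9=252  390^10=221
Found 221 at exponent 10.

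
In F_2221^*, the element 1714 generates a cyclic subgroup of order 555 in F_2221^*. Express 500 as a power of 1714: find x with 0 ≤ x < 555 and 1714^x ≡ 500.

95

Baby-step giant-step with m = ceil(sqrt(555)) = 24.
Baby table (1714^j mod 2221 for j=0..23):
  0:1  1:1714  2:1634  3:2216  4:314  5:714  6:25  7:651
  8:872  9:2096  10:1187  11:82  12:625  13:728  14:1811  15:1317
  16:802  17:2050  18:78  19:432  20:855  21:1831  22:61  23:167
Giant step factor: 1714^(-24) ≡ 1844 (mod 2221).
Scan 500·1844^i mod 2221 for i = 0, 1, …:
  i=0: 500   i=1: 285   i=2: 1384   i=3: 167
Match at i=3, j=23: x = 3·24 + 23 = 95.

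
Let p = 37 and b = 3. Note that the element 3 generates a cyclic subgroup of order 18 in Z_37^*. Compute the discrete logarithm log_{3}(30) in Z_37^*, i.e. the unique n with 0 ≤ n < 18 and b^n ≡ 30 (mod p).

13

Successive powers of 3 modulo 37:
  3^0=1  3^1=3  3^2=9  3^3=27  3^4=7  3^5=21
  3^6=26  3^7=4  3^8=12  3^9=36  3^10=34  3^11=28
  3^12=10  3^13=30
So 3^13 ≡ 30 (mod 37), giving n = 13.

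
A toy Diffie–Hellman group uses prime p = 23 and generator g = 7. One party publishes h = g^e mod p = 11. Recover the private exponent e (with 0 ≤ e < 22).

Successive powers of 7 modulo 23:
  7^0=1  7^1=7  7^2=3  7^3=21  7^4=9  7^5=17
  7^6=4  7^7=5  7^8=12  7^9=15  7^10=13  7^11=22
  7^12=16  7^13=20  7^14=2  7^15=14  7^16=6  7^17=19
  7^18=18  7^19=11
So 7^19 ≡ 11 (mod 23), giving e = 19.

19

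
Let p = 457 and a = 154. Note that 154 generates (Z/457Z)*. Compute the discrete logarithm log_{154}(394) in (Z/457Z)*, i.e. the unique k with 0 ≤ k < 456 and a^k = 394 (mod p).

332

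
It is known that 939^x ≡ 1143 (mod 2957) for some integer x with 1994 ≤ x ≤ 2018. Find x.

Compute 939^1994 mod 2957 = 1422, then multiply by 939 repeatedly:
  939^1994=1422  939^1995=1651  939^1996=821  939^1997=2099  939^1998=1599
  939^1999=2262  939^2000=892  939^2001=757  939^2002=1143
Found 1143 at exponent 2002.

2002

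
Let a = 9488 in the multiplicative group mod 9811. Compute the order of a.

981

The order of 9488 must divide p − 1 = 9810 = 2 · 3^2 · 5 · 109.
Divisors: 1, 2, 3, 5, 6, 9, 10, 15, 18, 30, 45, 90, 109, 218, 327, 545, 654, 981, 1090, 1635, 1962, 3270, 4905, 9810.
Check each in increasing order: 9488^1 ≡ 9488;  9488^2 ≡ 6219;  9488^3 ≡ 2518;  9488^5 ≡ 1086;  9488^6 ≡ 2418;  9488^9 ≡ 5704;  9488^10 ≡ 2076;  9488^15 ≡ 7817;  9488^18 ≡ 2340;  9488^30 ≡ 2581;  9488^45 ≡ 4261;  9488^90 ≡ 5771;  9488^109 ≡ 5837;  9488^218 ≡ 6777;  9488^327 ≡ 9208;  9488^545 ≡ 4656;  9488^654 ≡ 602;  9488^981 ≡ 1.
Smallest exponent giving 1 is 981.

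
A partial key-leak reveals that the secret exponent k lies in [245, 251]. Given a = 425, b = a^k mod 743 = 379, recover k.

Compute 425^245 mod 743 = 379, then multiply by 425 repeatedly:
  425^245=379
Found 379 at exponent 245.

245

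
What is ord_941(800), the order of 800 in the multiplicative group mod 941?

The order of 800 must divide p − 1 = 940 = 2^2 · 5 · 47.
Divisors: 1, 2, 4, 5, 10, 20, 47, 94, 188, 235, 470, 940.
Check each in increasing order: 800^1 ≡ 800;  800^2 ≡ 120;  800^4 ≡ 285;  800^5 ≡ 278;  800^10 ≡ 122;  800^20 ≡ 769;  800^47 ≡ 499;  800^94 ≡ 577;  800^188 ≡ 756;  800^235 ≡ 844;  800^470 ≡ 940;  800^940 ≡ 1.
Smallest exponent giving 1 is 940.

940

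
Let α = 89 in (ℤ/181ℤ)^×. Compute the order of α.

The order of 89 must divide p − 1 = 180 = 2^2 · 3^2 · 5.
Divisors: 1, 2, 3, 4, 5, 6, 9, 10, 12, 15, 18, 20, 30, 36, 45, 60, 90, 180.
Check each in increasing order: 89^1 ≡ 89;  89^2 ≡ 138;  89^3 ≡ 155;  89^4 ≡ 39;  89^5 ≡ 32;  89^6 ≡ 133;  89^9 ≡ 162;  89^10 ≡ 119;  89^12 ≡ 132;  89^15 ≡ 7;  89^18 ≡ 180;  89^20 ≡ 43;  89^30 ≡ 49;  89^36 ≡ 1.
Smallest exponent giving 1 is 36.

36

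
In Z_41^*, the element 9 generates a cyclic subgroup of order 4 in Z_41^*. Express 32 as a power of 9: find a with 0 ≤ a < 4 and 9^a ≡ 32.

Successive powers of 9 modulo 41:
  9^0=1  9^1=9  9^2=40  9^3=32
So 9^3 ≡ 32 (mod 41), giving a = 3.

3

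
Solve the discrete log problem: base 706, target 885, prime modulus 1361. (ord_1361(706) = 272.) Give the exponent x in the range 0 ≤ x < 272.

Baby-step giant-step with m = ceil(sqrt(272)) = 17.
Baby table (706^j mod 1361 for j=0..16):
  0:1  1:706  2:310  3:1100  4:830  5:750  6:71  7:1130
  8:234  9:523  10:407  11:171  12:958  13:1292  14:282  15:386
  16:316
Giant step factor: 706^(-17) ≡ 63 (mod 1361).
Scan 885·63^i mod 1361 for i = 0, 1, …:
  i=0: 885   i=1: 1315   i=2: 1185   i=3: 1161
  i=4: 1010   i=5: 1024   i=6: 545   i=7: 310
Match at i=7, j=2: x = 7·17 + 2 = 121.

121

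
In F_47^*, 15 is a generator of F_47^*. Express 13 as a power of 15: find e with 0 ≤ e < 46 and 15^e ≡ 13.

29

Baby-step giant-step with m = ceil(sqrt(46)) = 7.
Baby table (15^j mod 47 for j=0..6):
  0:1  1:15  2:37  3:38  4:6  5:43  6:34
Giant step factor: 15^(-7) ≡ 20 (mod 47).
Scan 13·20^i mod 47 for i = 0, 1, …:
  i=0: 13   i=1: 25   i=2: 30   i=3: 36
  i=4: 15
Match at i=4, j=1: e = 4·7 + 1 = 29.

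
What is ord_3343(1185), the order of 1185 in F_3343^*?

The order of 1185 must divide p − 1 = 3342 = 2 · 3 · 557.
Divisors: 1, 2, 3, 6, 557, 1114, 1671, 3342.
Check each in increasing order: 1185^1 ≡ 1185;  1185^2 ≡ 165;  1185^3 ≡ 1631;  1185^6 ≡ 2476;  1185^557 ≡ 1919;  1185^1114 ≡ 1918;  1185^1671 ≡ 3342;  1185^3342 ≡ 1.
Smallest exponent giving 1 is 3342.

3342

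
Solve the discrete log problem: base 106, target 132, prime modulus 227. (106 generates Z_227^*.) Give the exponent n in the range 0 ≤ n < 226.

74

Baby-step giant-step with m = ceil(sqrt(226)) = 16.
Baby table (106^j mod 227 for j=0..15):
  0:1  1:106  2:113  3:174  4:57  5:140  6:85  7:157
  8:71  9:35  10:78  11:96  12:188  13:179  14:133  15:24
Giant step factor: 106^(-16) ≡ 29 (mod 227).
Scan 132·29^i mod 227 for i = 0, 1, …:
  i=0: 132   i=1: 196   i=2: 9   i=3: 34
  i=4: 78
Match at i=4, j=10: n = 4·16 + 10 = 74.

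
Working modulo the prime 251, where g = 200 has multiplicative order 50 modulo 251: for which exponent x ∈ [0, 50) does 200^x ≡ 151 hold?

47

Baby-step giant-step with m = ceil(sqrt(50)) = 8.
Baby table (200^j mod 251 for j=0..7):
  0:1  1:200  2:91  3:128  4:249  5:102  6:69  7:246
Giant step factor: 200^(-8) ≡ 63 (mod 251).
Scan 151·63^i mod 251 for i = 0, 1, …:
  i=0: 151   i=1: 226   i=2: 182   i=3: 171
  i=4: 231   i=5: 246
Match at i=5, j=7: x = 5·8 + 7 = 47.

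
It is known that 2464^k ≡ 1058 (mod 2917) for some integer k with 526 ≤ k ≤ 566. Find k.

Compute 2464^526 mod 2917 = 1412, then multiply by 2464 repeatedly:
  2464^526=1412  2464^527=2104  2464^528=747  2464^529=2898  2464^530=2773
  2464^531=1058
Found 1058 at exponent 531.

531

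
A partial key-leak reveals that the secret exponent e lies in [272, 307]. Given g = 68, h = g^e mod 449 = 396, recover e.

Compute 68^272 mod 449 = 118, then multiply by 68 repeatedly:
  68^272=118  68^273=391  68^274=97  68^275=310  68^276=426
  68^277=232  68^278=61  68^279=107  68^280=92  68^281=419
  68^282=205  68^283=21  68^284=81  68^285=120  68^286=78
  68^287=365  68^288=125  68^289=418  68^290=137  68^291=336
  68^292=398  68^293=124  68^294=350  68^295=3  68^296=204
  68^297=402  68^298=396
Found 396 at exponent 298.

298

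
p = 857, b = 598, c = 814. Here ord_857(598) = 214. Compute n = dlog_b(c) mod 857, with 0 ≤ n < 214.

65

Baby-step giant-step with m = ceil(sqrt(214)) = 15.
Baby table (598^j mod 857 for j=0..14):
  0:1  1:598  2:235  3:839  4:377  5:55  6:324  7:70
  8:724  9:167  10:454  11:680  12:422  13:398  14:615
Giant step factor: 598^(-15) ≡ 293 (mod 857).
Scan 814·293^i mod 857 for i = 0, 1, …:
  i=0: 814   i=1: 256   i=2: 449   i=3: 436
  i=4: 55
Match at i=4, j=5: n = 4·15 + 5 = 65.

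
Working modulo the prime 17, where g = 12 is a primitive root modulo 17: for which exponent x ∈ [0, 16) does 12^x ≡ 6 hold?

11

Successive powers of 12 modulo 17:
  12^0=1  12^1=12  12^2=8  12^3=11  12^4=13  12^5=3
  12^6=2  12^7=7  12^8=16  12^9=5  12^10=9  12^11=6
So 12^11 ≡ 6 (mod 17), giving x = 11.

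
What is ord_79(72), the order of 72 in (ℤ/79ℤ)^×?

The order of 72 must divide p − 1 = 78 = 2 · 3 · 13.
Divisors: 1, 2, 3, 6, 13, 26, 39, 78.
Check each in increasing order: 72^1 ≡ 72;  72^2 ≡ 49;  72^3 ≡ 52;  72^6 ≡ 18;  72^13 ≡ 23;  72^26 ≡ 55;  72^39 ≡ 1.
Smallest exponent giving 1 is 39.

39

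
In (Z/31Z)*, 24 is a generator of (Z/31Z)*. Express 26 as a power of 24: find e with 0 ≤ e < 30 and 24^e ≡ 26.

5

Successive powers of 24 modulo 31:
  24^0=1  24^1=24  24^2=18  24^3=29  24^4=14  24^5=26
So 24^5 ≡ 26 (mod 31), giving e = 5.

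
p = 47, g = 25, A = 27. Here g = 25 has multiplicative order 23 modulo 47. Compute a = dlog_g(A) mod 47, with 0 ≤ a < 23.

7

Successive powers of 25 modulo 47:
  25^0=1  25^1=25  25^2=14  25^3=21  25^4=8  25^5=12
  25^6=18  25^7=27
So 25^7 ≡ 27 (mod 47), giving a = 7.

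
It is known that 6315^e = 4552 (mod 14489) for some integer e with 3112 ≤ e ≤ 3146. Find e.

3116

Compute 6315^3112 mod 14489 = 2710, then multiply by 6315 repeatedly:
  6315^3112=2710  6315^3113=2141  6315^3114=2178  6315^3115=4009  6315^3116=4552
Found 4552 at exponent 3116.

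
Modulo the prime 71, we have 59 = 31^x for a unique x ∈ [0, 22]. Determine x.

Compute 31^0 mod 71 = 1, then multiply by 31 repeatedly:
  31^0=1  31^1=31  31^2=38  31^3=42  31^4=24
  31^5=34  31^6=60  31^7=14  31^8=8  31^9=35
  31^10=20  31^11=52  31^12=50  31^13=59
Found 59 at exponent 13.

13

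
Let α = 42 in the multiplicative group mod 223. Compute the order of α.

222

The order of 42 must divide p − 1 = 222 = 2 · 3 · 37.
Divisors: 1, 2, 3, 6, 37, 74, 111, 222.
Check each in increasing order: 42^1 ≡ 42;  42^2 ≡ 203;  42^3 ≡ 52;  42^6 ≡ 28;  42^37 ≡ 184;  42^74 ≡ 183;  42^111 ≡ 222;  42^222 ≡ 1.
Smallest exponent giving 1 is 222.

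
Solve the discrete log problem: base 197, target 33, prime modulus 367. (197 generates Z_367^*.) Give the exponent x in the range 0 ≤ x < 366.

Baby-step giant-step with m = ceil(sqrt(366)) = 20.
Baby table (197^j mod 367 for j=0..19):
  0:1  1:197  2:274  3:29  4:208  5:239  6:107  7:160
  8:325  9:167  10:236  11:250  12:72  13:238  14:277  15:253
  16:296  17:326  18:364  19:143
Giant step factor: 197^(-20) ≡ 196 (mod 367).
Scan 33·196^i mod 367 for i = 0, 1, …:
  i=0: 33   i=1: 229   i=2: 110   i=3: 274
Match at i=3, j=2: x = 3·20 + 2 = 62.

62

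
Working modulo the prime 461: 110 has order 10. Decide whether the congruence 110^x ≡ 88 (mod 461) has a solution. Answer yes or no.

yes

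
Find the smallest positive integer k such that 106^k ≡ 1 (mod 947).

946

The order of 106 must divide p − 1 = 946 = 2 · 11 · 43.
Divisors: 1, 2, 11, 22, 43, 86, 473, 946.
Check each in increasing order: 106^1 ≡ 106;  106^2 ≡ 819;  106^11 ≡ 33;  106^22 ≡ 142;  106^43 ≡ 762;  106^86 ≡ 133;  106^473 ≡ 946;  106^946 ≡ 1.
Smallest exponent giving 1 is 946.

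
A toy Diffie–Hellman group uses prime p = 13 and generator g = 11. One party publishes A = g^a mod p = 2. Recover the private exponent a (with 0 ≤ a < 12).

7

Successive powers of 11 modulo 13:
  11^0=1  11^1=11  11^2=4  11^3=5  11^4=3  11^5=7
  11^6=12  11^7=2
So 11^7 ≡ 2 (mod 13), giving a = 7.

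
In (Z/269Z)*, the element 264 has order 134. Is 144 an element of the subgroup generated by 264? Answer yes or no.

yes

144 ∈ ⟨264⟩ iff 144^134 ≡ 1 (mod 269), since |⟨264⟩| = 134.
144^134 mod 269 = 1.
Since 1 = 1, 144 lies in the subgroup.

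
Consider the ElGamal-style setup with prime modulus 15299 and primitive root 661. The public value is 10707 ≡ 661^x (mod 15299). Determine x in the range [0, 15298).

13193

Baby-step giant-step with m = ceil(sqrt(15298)) = 124.
Baby table (661^j mod 15299 for j=0..123):
  0:1  1:661  2:8549  3:5558  4:2078  5:11947  6:2683  7:14078
  8:3766  9:10888  10:6438  11:2396  12:7959  13:13342  14:6838  15:6713
  16:583  17:2888  18:11892  19:12225  20:2853  21:4056  22:3691  23:7210
  24:7821  25:13918  26:5099  27:4659  28:4500  29:6494  30:8814  31:12434
  32:3311  33:814  34:2589  35:13140  36:11007  37:8602  38:9993  39:11504
  40:541  41:5724  42:4711  43:8274  44:7371  45:7149  46:13397  47:12595
  48:2639  49:293  50:10085  51:11120  52:6800  53:12193  54:12299  55:5870
  56:9423  57:1910  58:7992  59:4557  60:13573  61:6539  62:7961  63:14664
  64:8637  65:2530  66:4739  67:11483  68:1959  69:9783  70:10385  71:10533
  72:1268  73:12002  74:8440  75:10004  76:3476  77:2786  78:5666  79:12270
  80:2000  81:6286  82:9017  83:8926  84:9971  85:12261  86:11350  87:5840
  88:4892  89:5523  90:9541  91:3413  92:7040  93:2544  94:13993  95:8777
  96:3276  97:8277  98:9354  99:2198  100:14772  101:3530  102:7882  103:8342
  104:6422  105:7119  106:8866  107:909  108:4188  109:14448  110:3552  111:7125
  112:12832  113:6306  114:6938  115:11617  116:14038  117:7924  118:5506  119:13603
  120:11070  121:4348  122:13115  123:9781
Giant step factor: 661^(-124) ≡ 184 (mod 15299).
Scan 10707·184^i mod 15299 for i = 0, 1, …:
  i=0: 10707   i=1: 11816   i=2: 1686   i=3: 4244
  i=4: 647   i=5: 11955   i=6: 11963   i=7: 13435
  i=8: 8901   i=9: 791     …   i=105: 8732
  i=106: 293
Match at i=106, j=49: x = 106·124 + 49 = 13193.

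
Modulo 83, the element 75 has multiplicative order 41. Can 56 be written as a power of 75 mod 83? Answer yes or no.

no

56 ∈ ⟨75⟩ iff 56^41 ≡ 1 (mod 83), since |⟨75⟩| = 41.
56^41 mod 83 = 82.
Since 82 ≠ 1, 56 does not lie in the subgroup.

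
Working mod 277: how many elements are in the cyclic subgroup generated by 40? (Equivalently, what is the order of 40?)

138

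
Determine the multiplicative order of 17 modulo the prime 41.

40

The order of 17 must divide p − 1 = 40 = 2^3 · 5.
Divisors: 1, 2, 4, 5, 8, 10, 20, 40.
Check each in increasing order: 17^1 ≡ 17;  17^2 ≡ 2;  17^4 ≡ 4;  17^5 ≡ 27;  17^8 ≡ 16;  17^10 ≡ 32;  17^20 ≡ 40;  17^40 ≡ 1.
Smallest exponent giving 1 is 40.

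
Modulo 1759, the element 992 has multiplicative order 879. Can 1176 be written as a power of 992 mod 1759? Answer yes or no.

1176 ∈ ⟨992⟩ iff 1176^879 ≡ 1 (mod 1759), since |⟨992⟩| = 879.
1176^879 mod 1759 = 1758.
Since 1758 ≠ 1, 1176 does not lie in the subgroup.

no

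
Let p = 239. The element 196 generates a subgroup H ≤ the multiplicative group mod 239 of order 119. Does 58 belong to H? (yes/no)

58 ∈ ⟨196⟩ iff 58^119 ≡ 1 (mod 239), since |⟨196⟩| = 119.
58^119 mod 239 = 1.
Since 1 = 1, 58 lies in the subgroup.

yes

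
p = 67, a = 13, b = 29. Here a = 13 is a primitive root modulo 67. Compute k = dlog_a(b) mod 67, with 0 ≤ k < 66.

44

Baby-step giant-step with m = ceil(sqrt(66)) = 9.
Baby table (13^j mod 67 for j=0..8):
  0:1  1:13  2:35  3:53  4:19  5:46  6:62  7:2
  8:26
Giant step factor: 13^(-9) ≡ 45 (mod 67).
Scan 29·45^i mod 67 for i = 0, 1, …:
  i=0: 29   i=1: 32   i=2: 33   i=3: 11
  i=4: 26
Match at i=4, j=8: k = 4·9 + 8 = 44.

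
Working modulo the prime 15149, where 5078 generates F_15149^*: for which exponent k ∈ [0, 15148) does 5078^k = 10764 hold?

Baby-step giant-step with m = ceil(sqrt(15148)) = 124.
Baby table (5078^j mod 15149 for j=0..123):
  0:1  1:5078  2:2486  3:4791  4:14553  5:3312  6:2946  7:7725
  8:6789  9:10567  10:1468  11:1196  12:13688  13:4052  14:3714  15:14336
  16:7263  17:8848  18:13359  19:14929  20:3866  21:13593  22:6410  23:9928
  24:13661  25:3287  26:12337  27:6171  28:8206  29:10318  30:9562  31:3291
  32:2351  33:966  34:12221  35:7934  36:7661  37:15075  38:2953  39:12973
  40:9042  41:13806  42:12445  43:9231  44:4012  45:12680  46:5790  47:12560
  48:2390  49:2071  50:3132  51:12995  52:14715  53:7902  54:11804  55:11268
  56:1131  57:1747  58:9101  59:10428  60:7629  61:4069  62:14295  63:11151
  64:12965  65:13865  66:9067  67:4415  68:13999  69:7814  70:4261  71:4586
  72:3695  73:8748  74:5476  75:8713  76:9534  77:12597  78:8488  79:3159
  80:13760  81:6092  82:918  83:10861  84:9798  85:4928  86:13385  87:10616
  88:7906  89:1818  90:6063  91:5146  92:14512  93:7200  94:7063  95:8231
  96:927  97:11116  98:1874  99:2600  100:8021  101:10126  102:4122  103:10747
  104:6568  105:9355  106:12575  107:2815  108:9063  109:14401  110:4055  111:3799
  112:6645  113:6487  114:7060  115:8146  116:8618  117:11892  118:3662  119:7813
  120:14332  121:2100  122:14053  123:9344
Giant step factor: 5078^(-124) ≡ 15142 (mod 15149).
Scan 10764·15142^i mod 15149 for i = 0, 1, …:
  i=0: 10764   i=1: 397   i=2: 12370   i=3: 4304
  i=4: 170   i=5: 13959   i=6: 8330   i=7: 2286
  i=8: 14296   i=9: 5971     …   i=95: 14849
  i=96: 2100
Match at i=96, j=121: k = 96·124 + 121 = 12025.

12025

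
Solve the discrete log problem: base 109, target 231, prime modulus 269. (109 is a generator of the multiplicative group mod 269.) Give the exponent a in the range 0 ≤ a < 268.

Baby-step giant-step with m = ceil(sqrt(268)) = 17.
Baby table (109^j mod 269 for j=0..16):
  0:1  1:109  2:45  3:63  4:142  5:145  6:203  7:69
  8:258  9:146  10:43  11:114  12:52  13:19  14:188  15:48
  16:121
Giant step factor: 109^(-17) ≡ 101 (mod 269).
Scan 231·101^i mod 269 for i = 0, 1, …:
  i=0: 231   i=1: 197   i=2: 260   i=3: 167
  i=4: 189   i=5: 259   i=6: 66   i=7: 210
  i=8: 228   i=9: 163     …   i=13: 60
  i=14: 142
Match at i=14, j=4: a = 14·17 + 4 = 242.

242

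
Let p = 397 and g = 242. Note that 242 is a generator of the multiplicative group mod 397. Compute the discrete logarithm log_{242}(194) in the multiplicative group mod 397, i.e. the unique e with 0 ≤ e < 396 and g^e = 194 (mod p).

Baby-step giant-step with m = ceil(sqrt(396)) = 20.
Baby table (242^j mod 397 for j=0..19):
  0:1  1:242  2:205  3:382  4:340  5:101  6:225  7:61
  8:73  9:198  10:276  11:96  12:206  13:227  14:148  15:86
  16:168  17:162  18:298  19:259
Giant step factor: 242^(-20) ≡ 306 (mod 397).
Scan 194·306^i mod 397 for i = 0, 1, …:
  i=0: 194   i=1: 211   i=2: 252   i=3: 94
  i=4: 180   i=5: 294   i=6: 242
Match at i=6, j=1: e = 6·20 + 1 = 121.

121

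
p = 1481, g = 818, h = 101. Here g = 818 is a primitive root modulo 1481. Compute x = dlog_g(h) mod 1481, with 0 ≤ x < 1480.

Baby-step giant-step with m = ceil(sqrt(1480)) = 39.
Baby table (818^j mod 1481 for j=0..38):
  0:1  1:818  2:1193  3:1376  4:8  5:620  6:658  7:641
  8:64  9:517  10:821  11:685  12:512  13:1174  14:644  15:1037
  16:1134  17:506  18:709  19:891  20:186  21:1086  22:1229  23:1204
  24:7  25:1283  26:946  27:746  28:56  29:1378  30:163  31:44
  32:448  33:657  34:1304  35:352  36:622  37:813  38:65
Giant step factor: 818^(-39) ≡ 71 (mod 1481).
Scan 101·71^i mod 1481 for i = 0, 1, …:
  i=0: 101   i=1: 1247   i=2: 1158   i=3: 763
  i=4: 857   i=5: 126   i=6: 60   i=7: 1298
  i=8: 336   i=9: 160     …   i=36: 197
  i=37: 658
Match at i=37, j=6: x = 37·39 + 6 = 1449.

1449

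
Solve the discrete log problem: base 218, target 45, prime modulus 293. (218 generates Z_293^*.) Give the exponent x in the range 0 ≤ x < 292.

Successive powers of 218 modulo 293:
  218^0=1  218^1=218  218^2=58  218^3=45
So 218^3 ≡ 45 (mod 293), giving x = 3.

3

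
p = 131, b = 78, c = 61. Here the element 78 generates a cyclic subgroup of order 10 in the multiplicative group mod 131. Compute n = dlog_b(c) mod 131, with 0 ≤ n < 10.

8

Successive powers of 78 modulo 131:
  78^0=1  78^1=78  78^2=58  78^3=70  78^4=89  78^5=130
  78^6=53  78^7=73  78^8=61
So 78^8 ≡ 61 (mod 131), giving n = 8.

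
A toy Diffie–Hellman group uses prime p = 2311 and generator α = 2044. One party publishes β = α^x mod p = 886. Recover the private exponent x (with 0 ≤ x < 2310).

Baby-step giant-step with m = ceil(sqrt(2310)) = 49.
Baby table (2044^j mod 2311 for j=0..48):
  0:1  1:2044  2:1959  3:1544  4:1421  5:1908  6:1295  7:885
  8:1738  9:465  10:639  11:401  12:1550  13:2130  14:2107  15:1315
  16:167  17:1631  18:1302  19:1327  20:1585  21:2029  22:1342  23:2202
  24:1371  25:1392  26:407  27:2259  28:18  29:2127  30:597  31:60
  32:157  33:1990  34:200  35:2064  36:1241  37:1437  38:2258  39:285
  40:168  41:1364  42:950  43:560  44:695  45:1626  46:326  47:776
  48:798
Giant step factor: 2044^(-49) ≡ 1522 (mod 2311).
Scan 886·1522^i mod 2311 for i = 0, 1, …:
  i=0: 886   i=1: 1179   i=2: 1102   i=3: 1769
  i=4: 103   i=5: 1929   i=6: 968   i=7: 1189
  i=8: 145   i=9: 1145     …   i=37: 508
  i=38: 1302
Match at i=38, j=18: x = 38·49 + 18 = 1880.

1880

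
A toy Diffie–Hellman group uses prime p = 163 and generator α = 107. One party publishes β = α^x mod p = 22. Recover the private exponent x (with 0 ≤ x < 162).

Baby-step giant-step with m = ceil(sqrt(162)) = 13.
Baby table (107^j mod 163 for j=0..12):
  0:1  1:107  2:39  3:98  4:54  5:73  6:150  7:76
  8:145  9:30  10:113  11:29  12:6
Giant step factor: 107^(-13) ≡ 114 (mod 163).
Scan 22·114^i mod 163 for i = 0, 1, …:
  i=0: 22   i=1: 63   i=2: 10   i=3: 162
  i=4: 49   i=5: 44   i=6: 126   i=7: 20
  i=8: 161   i=9: 98
Match at i=9, j=3: x = 9·13 + 3 = 120.

120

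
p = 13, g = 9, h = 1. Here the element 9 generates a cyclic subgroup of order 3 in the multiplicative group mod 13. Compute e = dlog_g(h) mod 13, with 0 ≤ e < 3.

0

Successive powers of 9 modulo 13:
  9^0=1
So 9^0 ≡ 1 (mod 13), giving e = 0.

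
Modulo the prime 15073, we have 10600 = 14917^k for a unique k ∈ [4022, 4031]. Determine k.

4029

Compute 14917^4022 mod 15073 = 7580, then multiply by 14917 repeatedly:
  14917^4022=7580  14917^4023=8287  14917^4024=3506  14917^4025=10765  14917^4026=8836
  14917^4027=8300  14917^4028=1478  14917^4029=10600
Found 10600 at exponent 4029.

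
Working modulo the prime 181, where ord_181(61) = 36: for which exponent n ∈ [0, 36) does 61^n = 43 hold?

16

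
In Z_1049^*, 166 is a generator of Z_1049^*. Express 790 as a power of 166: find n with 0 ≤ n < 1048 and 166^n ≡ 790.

468

Baby-step giant-step with m = ceil(sqrt(1048)) = 33.
Baby table (166^j mod 1049 for j=0..32):
  0:1  1:166  2:282  3:656  4:849  5:368  6:246  7:974
  8:138  9:879  10:103  11:314  12:723  13:432  14:380  15:140
  16:162  17:667  18:577  19:323  20:119  21:872  22:1039  23:438
  24:327  25:783  26:951  27:516  28:687  29:750  30:718  31:651
  32:19
Giant step factor: 166^(-33) ≡ 150 (mod 1049).
Scan 790·150^i mod 1049 for i = 0, 1, …:
  i=0: 790   i=1: 1012   i=2: 744   i=3: 406
  i=4: 58   i=5: 308   i=6: 44   i=7: 306
  i=8: 793   i=9: 413     …   i=13: 673
  i=14: 246
Match at i=14, j=6: n = 14·33 + 6 = 468.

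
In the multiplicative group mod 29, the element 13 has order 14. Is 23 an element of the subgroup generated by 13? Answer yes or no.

yes

⟨13⟩ has order 14; its elements mod 29 are {1, 4, 5, 6, 7, 9, 13, 16, 20, 22, 23, 24, 25, 28}.
23 is in this set.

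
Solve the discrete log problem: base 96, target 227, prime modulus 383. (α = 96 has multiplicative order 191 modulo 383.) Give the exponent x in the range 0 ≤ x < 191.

Baby-step giant-step with m = ceil(sqrt(191)) = 14.
Baby table (96^j mod 383 for j=0..13):
  0:1  1:96  2:24  3:6  4:193  5:144  6:36  7:9
  8:98  9:216  10:54  11:205  12:147  13:324
Giant step factor: 96^(-14) ≡ 331 (mod 383).
Scan 227·331^i mod 383 for i = 0, 1, …:
  i=0: 227   i=1: 69   i=2: 242   i=3: 55
  i=4: 204   i=5: 116   i=6: 96
Match at i=6, j=1: x = 6·14 + 1 = 85.

85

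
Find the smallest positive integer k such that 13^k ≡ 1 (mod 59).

The order of 13 must divide p − 1 = 58 = 2 · 29.
Divisors: 1, 2, 29, 58.
Check each in increasing order: 13^1 ≡ 13;  13^2 ≡ 51;  13^29 ≡ 58;  13^58 ≡ 1.
Smallest exponent giving 1 is 58.

58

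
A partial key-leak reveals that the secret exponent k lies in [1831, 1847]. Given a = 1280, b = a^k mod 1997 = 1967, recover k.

Compute 1280^1831 mod 1997 = 1967, then multiply by 1280 repeatedly:
  1280^1831=1967
Found 1967 at exponent 1831.

1831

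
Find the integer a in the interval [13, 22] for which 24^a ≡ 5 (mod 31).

20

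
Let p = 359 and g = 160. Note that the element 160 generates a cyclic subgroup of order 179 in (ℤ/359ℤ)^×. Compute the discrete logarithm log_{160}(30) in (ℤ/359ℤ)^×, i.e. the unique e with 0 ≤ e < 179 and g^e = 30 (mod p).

15

Baby-step giant-step with m = ceil(sqrt(179)) = 14.
Baby table (160^j mod 359 for j=0..13):
  0:1  1:160  2:111  3:169  4:115  5:91  6:200  7:49
  8:301  9:54  10:24  11:250  12:151  13:107
Giant step factor: 160^(-14) ≡ 125 (mod 359).
Scan 30·125^i mod 359 for i = 0, 1, …:
  i=0: 30   i=1: 160
Match at i=1, j=1: e = 1·14 + 1 = 15.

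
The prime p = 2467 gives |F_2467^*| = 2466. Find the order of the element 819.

1233

The order of 819 must divide p − 1 = 2466 = 2 · 3^2 · 137.
Divisors: 1, 2, 3, 6, 9, 18, 137, 274, 411, 822, 1233, 2466.
Check each in increasing order: 819^1 ≡ 819;  819^2 ≡ 2204;  819^3 ≡ 1699;  819^6 ≡ 211;  819^9 ≡ 774;  819^18 ≡ 2062;  819^137 ≡ 375;  819^274 ≡ 6;  819^411 ≡ 2250;  819^822 ≡ 216;  819^1233 ≡ 1.
Smallest exponent giving 1 is 1233.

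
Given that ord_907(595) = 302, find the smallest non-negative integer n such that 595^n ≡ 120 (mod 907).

231

Baby-step giant-step with m = ceil(sqrt(302)) = 18.
Baby table (595^j mod 907 for j=0..17):
  0:1  1:595  2:295  3:474  4:860  5:152  6:647  7:397
  8:395  9:112  10:429  11:388  12:482  13:178  14:698  15:811
  16:21  17:704
Giant step factor: 595^(-18) ≡ 53 (mod 907).
Scan 120·53^i mod 907 for i = 0, 1, …:
  i=0: 120   i=1: 11   i=2: 583   i=3: 61
  i=4: 512   i=5: 833   i=6: 613   i=7: 744
  i=8: 431   i=9: 168   i=10: 741   i=11: 272
  i=12: 811
Match at i=12, j=15: n = 12·18 + 15 = 231.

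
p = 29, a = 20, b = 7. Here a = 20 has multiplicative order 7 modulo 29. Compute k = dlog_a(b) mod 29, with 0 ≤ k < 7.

4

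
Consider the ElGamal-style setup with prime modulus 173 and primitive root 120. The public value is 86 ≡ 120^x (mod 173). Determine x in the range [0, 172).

Baby-step giant-step with m = ceil(sqrt(172)) = 14.
Baby table (120^j mod 173 for j=0..13):
  0:1  1:120  2:41  3:76  4:124  5:2  6:67  7:82
  8:152  9:75  10:4  11:134  12:164  13:131
Giant step factor: 120^(-14) ≡ 15 (mod 173).
Scan 86·15^i mod 173 for i = 0, 1, …:
  i=0: 86   i=1: 79   i=2: 147   i=3: 129
  i=4: 32   i=5: 134
Match at i=5, j=11: x = 5·14 + 11 = 81.

81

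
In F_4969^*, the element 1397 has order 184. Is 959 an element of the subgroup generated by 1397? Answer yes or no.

no

959 ∈ ⟨1397⟩ iff 959^184 ≡ 1 (mod 4969), since |⟨1397⟩| = 184.
959^184 mod 4969 = 3708.
Since 3708 ≠ 1, 959 does not lie in the subgroup.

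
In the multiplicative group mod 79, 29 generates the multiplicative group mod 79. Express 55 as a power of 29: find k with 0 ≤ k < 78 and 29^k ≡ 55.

26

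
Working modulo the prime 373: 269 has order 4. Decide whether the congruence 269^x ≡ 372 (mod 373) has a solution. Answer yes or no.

yes

⟨269⟩ has order 4; its elements mod 373 are {1, 104, 269, 372}.
372 is in this set.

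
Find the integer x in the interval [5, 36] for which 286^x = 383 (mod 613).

15

Compute 286^5 mod 613 = 274, then multiply by 286 repeatedly:
  286^5=274  286^6=513  286^7=211  286^8=272  286^9=554
  286^10=290  286^11=185  286^12=192  286^13=355  286^14=385
  286^15=383
Found 383 at exponent 15.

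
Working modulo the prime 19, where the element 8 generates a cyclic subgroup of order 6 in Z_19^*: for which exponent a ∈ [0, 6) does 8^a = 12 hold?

Successive powers of 8 modulo 19:
  8^0=1  8^1=8  8^2=7  8^3=18  8^4=11  8^5=12
So 8^5 ≡ 12 (mod 19), giving a = 5.

5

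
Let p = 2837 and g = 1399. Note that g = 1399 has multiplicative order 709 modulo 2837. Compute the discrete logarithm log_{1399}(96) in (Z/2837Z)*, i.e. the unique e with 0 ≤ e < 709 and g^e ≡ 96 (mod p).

654

Baby-step giant-step with m = ceil(sqrt(709)) = 27.
Baby table (1399^j mod 2837 for j=0..26):
  0:1  1:1399  2:2508  3:2160  4:435  5:1447  6:1572  7:553
  8:1983  9:2468  10:103  11:2247  12:157  13:1194  14:2250  15:1517
  16:207  17:219  18:2822  19:1711  20:2098  21:1644  22:1986  23:991
  24:1953  25:216  26:1462
Giant step factor: 1399^(-27) ≡ 2041 (mod 2837).
Scan 96·2041^i mod 2837 for i = 0, 1, …:
  i=0: 96   i=1: 183   i=2: 1856   i=3: 701
  i=4: 893   i=5: 1259   i=6: 2134   i=7: 699
  i=8: 2485   i=9: 2166     …   i=23: 2778
  i=24: 1572
Match at i=24, j=6: e = 24·27 + 6 = 654.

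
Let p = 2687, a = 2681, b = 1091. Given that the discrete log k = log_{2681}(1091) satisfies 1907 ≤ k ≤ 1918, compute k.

1917

Compute 2681^1907 mod 2687 = 1780, then multiply by 2681 repeatedly:
  2681^1907=1780  2681^1908=68  2681^1909=2279  2681^1910=2448  2681^1911=1434
  2681^1912=2144  2681^1913=571  2681^1914=1948  2681^1915=1747  2681^1916=266
  2681^1917=1091
Found 1091 at exponent 1917.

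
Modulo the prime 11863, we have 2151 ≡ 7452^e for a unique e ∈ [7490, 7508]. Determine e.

Compute 7452^7490 mod 11863 = 335, then multiply by 7452 repeatedly:
  7452^7490=335  7452^7491=5190  7452^7492=2500  7452^7493=5090  7452^7494=4669
  7452^7495=11072  7452^7496=1379  7452^7497=2950  7452^7498=1261  7452^7499=1476
  7452^7500=2151
Found 2151 at exponent 7500.

7500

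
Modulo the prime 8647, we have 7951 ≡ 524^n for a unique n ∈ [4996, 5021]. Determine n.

Compute 524^4996 mod 8647 = 1997, then multiply by 524 repeatedly:
  524^4996=1997  524^4997=141  524^4998=4708  524^4999=2597  524^5000=3249
  524^5001=7664  524^5002=3728  524^5003=7897  524^5004=4762  524^5005=4952
  524^5006=748  524^5007=2837  524^5008=7951
Found 7951 at exponent 5008.

5008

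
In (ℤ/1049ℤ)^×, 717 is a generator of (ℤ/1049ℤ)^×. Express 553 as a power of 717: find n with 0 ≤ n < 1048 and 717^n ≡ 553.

243

Baby-step giant-step with m = ceil(sqrt(1048)) = 33.
Baby table (717^j mod 1049 for j=0..32):
  0:1  1:717  2:79  3:1046  4:996  5:812  6:9  7:159
  8:711  9:1022  10:572  11:1014  12:81  13:382  14:105  15:806
  16:952  17:734  18:729  19:291  20:945  21:960  22:176  23:312
  24:267  25:521  26:113  27:248  28:535  29:710  30:305  31:493
  32:1017
Giant step factor: 717^(-33) ≡ 274 (mod 1049).
Scan 553·274^i mod 1049 for i = 0, 1, …:
  i=0: 553   i=1: 466   i=2: 755   i=3: 217
  i=4: 714   i=5: 522   i=6: 364   i=7: 81
Match at i=7, j=12: n = 7·33 + 12 = 243.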